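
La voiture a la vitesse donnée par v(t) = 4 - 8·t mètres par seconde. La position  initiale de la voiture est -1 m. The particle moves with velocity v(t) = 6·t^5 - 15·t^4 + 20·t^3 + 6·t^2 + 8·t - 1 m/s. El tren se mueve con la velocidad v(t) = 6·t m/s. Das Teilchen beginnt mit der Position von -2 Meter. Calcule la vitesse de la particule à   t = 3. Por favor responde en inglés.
Using v(t) = 6·t^5 - 15·t^4 + 20·t^3 + 6·t^2 + 8·t - 1 and substituting t = 3, we find v = 860.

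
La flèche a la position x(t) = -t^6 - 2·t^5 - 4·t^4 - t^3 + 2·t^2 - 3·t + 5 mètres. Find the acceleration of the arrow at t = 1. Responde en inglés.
To solve this, we need to take 2 derivatives of our position equation x(t) = -t^6 - 2·t^5 - 4·t^4 - t^3 + 2·t^2 - 3·t + 5. Taking d/dt of x(t), we find v(t) = -6·t^5 - 10·t^4 - 16·t^3 - 3·t^2 + 4·t - 3. The derivative of velocity gives acceleration: a(t) = -30·t^4 - 40·t^3 - 48·t^2 - 6·t + 4. We have acceleration a(t) = -30·t^4 - 40·t^3 - 48·t^2 - 6·t + 4. Substituting t = 1: a(1) = -120.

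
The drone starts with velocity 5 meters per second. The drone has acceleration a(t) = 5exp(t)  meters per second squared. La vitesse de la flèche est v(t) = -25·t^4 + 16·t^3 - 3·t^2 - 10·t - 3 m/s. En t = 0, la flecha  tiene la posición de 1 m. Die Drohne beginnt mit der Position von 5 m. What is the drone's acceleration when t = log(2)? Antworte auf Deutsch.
Aus der Gleichung für die Beschleunigung a(t) = 5·exp(t), setzen wir t = log(2) ein und erhalten a = 10.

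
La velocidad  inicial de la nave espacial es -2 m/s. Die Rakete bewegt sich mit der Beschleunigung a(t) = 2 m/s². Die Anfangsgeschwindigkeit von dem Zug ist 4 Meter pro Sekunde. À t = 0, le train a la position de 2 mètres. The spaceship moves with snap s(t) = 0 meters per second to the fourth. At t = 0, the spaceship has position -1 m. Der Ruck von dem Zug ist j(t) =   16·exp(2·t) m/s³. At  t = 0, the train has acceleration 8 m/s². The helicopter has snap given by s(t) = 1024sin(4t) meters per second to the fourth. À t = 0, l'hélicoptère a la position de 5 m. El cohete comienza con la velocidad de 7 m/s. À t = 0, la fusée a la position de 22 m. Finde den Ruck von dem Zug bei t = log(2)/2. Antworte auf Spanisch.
Usando j(t) = 16·exp(2·t) y sustituyendo t = log(2)/2, encontramos j = 32.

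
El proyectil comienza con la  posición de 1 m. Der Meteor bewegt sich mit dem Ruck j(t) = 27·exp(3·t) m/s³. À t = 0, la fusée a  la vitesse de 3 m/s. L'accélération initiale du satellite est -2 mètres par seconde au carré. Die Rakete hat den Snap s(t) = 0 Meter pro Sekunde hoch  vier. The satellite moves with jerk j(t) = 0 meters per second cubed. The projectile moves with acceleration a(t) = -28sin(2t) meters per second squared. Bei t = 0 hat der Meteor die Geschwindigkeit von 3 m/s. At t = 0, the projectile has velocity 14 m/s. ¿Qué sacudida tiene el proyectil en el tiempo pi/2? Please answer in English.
Starting from acceleration a(t) = -28·sin(2·t), we take 1 derivative. The derivative of acceleration gives jerk: j(t) = -56·cos(2·t). Using j(t) = -56·cos(2·t) and substituting t = pi/2, we find j = 56.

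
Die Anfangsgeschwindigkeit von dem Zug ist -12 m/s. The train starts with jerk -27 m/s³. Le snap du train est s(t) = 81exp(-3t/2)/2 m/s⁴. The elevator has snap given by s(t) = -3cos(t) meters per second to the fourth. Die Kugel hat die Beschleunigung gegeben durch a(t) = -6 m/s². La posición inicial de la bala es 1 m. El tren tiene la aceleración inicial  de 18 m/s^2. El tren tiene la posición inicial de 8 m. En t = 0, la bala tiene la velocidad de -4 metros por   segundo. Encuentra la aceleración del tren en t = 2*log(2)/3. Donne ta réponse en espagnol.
Necesitamos integrar nuestra ecuación del snap s(t) = 81·exp(-3·t/2)/2 2 veces. La antiderivada del snap es la sacudida. Usando j(0) = -27, obtenemos j(t) = -27·exp(-3·t/2). La integral de la sacudida, con a(0) = 18, da la aceleración: a(t) = 18·exp(-3·t/2). Usando a(t) = 18·exp(-3·t/2) y sustituyendo t = 2*log(2)/3, encontramos a = 9.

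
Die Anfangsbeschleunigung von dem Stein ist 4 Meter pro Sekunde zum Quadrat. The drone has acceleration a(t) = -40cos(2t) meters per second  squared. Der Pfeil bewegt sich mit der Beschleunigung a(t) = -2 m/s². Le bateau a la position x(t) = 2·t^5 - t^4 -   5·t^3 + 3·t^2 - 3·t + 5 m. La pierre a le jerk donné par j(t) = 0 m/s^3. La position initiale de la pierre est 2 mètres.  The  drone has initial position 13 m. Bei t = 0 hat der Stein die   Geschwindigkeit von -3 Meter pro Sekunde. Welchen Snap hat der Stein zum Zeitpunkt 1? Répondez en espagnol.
Partiendo de la sacudida j(t) = 0, tomamos 1 derivada. Derivando la sacudida, obtenemos el snap: s(t) = 0. De la ecuación del snap s(t) = 0, sustituimos t = 1 para obtener s = 0.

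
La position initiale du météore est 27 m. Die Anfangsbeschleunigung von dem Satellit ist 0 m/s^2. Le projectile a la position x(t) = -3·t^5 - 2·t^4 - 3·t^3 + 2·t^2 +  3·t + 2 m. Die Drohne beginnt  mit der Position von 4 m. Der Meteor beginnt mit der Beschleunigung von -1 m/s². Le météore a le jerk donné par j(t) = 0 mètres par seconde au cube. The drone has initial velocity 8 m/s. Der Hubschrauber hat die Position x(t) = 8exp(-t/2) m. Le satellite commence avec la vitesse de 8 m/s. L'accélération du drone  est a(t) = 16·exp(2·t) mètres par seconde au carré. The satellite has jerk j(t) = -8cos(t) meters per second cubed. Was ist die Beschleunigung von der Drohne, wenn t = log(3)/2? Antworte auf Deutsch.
Mit a(t) = 16·exp(2·t) und Einsetzen von t = log(3)/2, finden wir a = 48.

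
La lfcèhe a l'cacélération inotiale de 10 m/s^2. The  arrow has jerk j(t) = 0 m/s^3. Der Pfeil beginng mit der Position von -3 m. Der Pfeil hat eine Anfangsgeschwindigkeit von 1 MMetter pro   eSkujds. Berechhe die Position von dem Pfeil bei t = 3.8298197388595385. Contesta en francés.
Nous devons trouver l'intégrale de notre équation du jerk j(t) = 0 3 fois. En prenant ∫j(t)dt et en appliquant a(0) = 10, nous trouvons a(t) = 10. L'intégrale de l'accélération est la vitesse. En utilisant v(0) = 1, nous obtenons v(t) = 10·t + 1. L'intégrale de la vitesse, avec x(0) = -3, donne la position: x(t) = 5·t^2 + t - 3. De l'équation de la position x(t) = 5·t^2 + t - 3, nous substituons t = 3.8298197388595385 pour obtenir x = 74.1674158996503.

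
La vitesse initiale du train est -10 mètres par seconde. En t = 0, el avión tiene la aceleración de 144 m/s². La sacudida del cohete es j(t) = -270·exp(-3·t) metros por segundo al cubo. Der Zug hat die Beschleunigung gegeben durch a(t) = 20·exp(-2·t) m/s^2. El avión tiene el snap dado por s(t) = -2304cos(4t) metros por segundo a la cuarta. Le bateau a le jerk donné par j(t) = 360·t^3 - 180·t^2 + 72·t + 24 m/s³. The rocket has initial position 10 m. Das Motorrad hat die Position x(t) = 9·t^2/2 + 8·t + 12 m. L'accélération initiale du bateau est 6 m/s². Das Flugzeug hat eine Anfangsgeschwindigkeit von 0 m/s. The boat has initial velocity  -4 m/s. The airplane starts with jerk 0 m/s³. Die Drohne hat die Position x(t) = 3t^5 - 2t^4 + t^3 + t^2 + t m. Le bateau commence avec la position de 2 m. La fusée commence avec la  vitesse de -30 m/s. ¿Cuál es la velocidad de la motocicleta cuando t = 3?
Debemos derivar nuestra ecuación de la posición x(t) = 9·t^2/2 + 8·t + 12 1 vez. La derivada de la posición da la velocidad: v(t) = 9·t + 8. Usando v(t) = 9·t + 8 y sustituyendo t = 3, encontramos v = 35.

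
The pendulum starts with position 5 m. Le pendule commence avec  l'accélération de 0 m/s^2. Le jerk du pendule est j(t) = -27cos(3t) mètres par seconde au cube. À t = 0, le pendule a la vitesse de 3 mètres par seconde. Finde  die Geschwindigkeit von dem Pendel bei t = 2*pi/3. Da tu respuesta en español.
Debemos encontrar la integral de nuestra ecuación de la sacudida j(t) = -27·cos(3·t) 2 veces. Tomando ∫j(t)dt y aplicando a(0) = 0, encontramos a(t) = -9·sin(3·t). Integrando la aceleración y usando la condición inicial v(0) = 3, obtenemos v(t) = 3·cos(3·t). De la ecuación de la velocidad v(t) = 3·cos(3·t), sustituimos t = 2*pi/3 para obtener v = 3.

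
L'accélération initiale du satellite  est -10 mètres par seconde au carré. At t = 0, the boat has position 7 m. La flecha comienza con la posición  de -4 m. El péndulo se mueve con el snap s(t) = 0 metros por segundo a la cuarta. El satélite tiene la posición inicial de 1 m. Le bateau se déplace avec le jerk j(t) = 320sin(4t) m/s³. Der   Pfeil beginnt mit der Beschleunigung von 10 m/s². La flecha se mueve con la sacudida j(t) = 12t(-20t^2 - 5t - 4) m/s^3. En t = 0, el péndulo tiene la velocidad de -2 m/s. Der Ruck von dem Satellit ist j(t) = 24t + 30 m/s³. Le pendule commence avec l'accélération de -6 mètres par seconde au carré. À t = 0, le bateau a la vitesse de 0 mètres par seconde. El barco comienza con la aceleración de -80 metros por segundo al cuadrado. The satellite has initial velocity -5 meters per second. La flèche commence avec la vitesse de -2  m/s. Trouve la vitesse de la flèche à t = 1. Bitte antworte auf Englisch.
To solve this, we need to take 2 integrals of our jerk equation j(t) = 12·t·(-20·t^2 - 5·t - 4). Integrating jerk and using the initial condition a(0) = 10, we get a(t) = -60·t^4 - 20·t^3 - 24·t^2 + 10. The antiderivative of acceleration is velocity. Using v(0) = -2, we get v(t) = -12·t^5 - 5·t^4 - 8·t^3 + 10·t - 2. From the given velocity equation v(t) = -12·t^5 - 5·t^4 - 8·t^3 + 10·t - 2, we substitute t = 1 to get v = -17.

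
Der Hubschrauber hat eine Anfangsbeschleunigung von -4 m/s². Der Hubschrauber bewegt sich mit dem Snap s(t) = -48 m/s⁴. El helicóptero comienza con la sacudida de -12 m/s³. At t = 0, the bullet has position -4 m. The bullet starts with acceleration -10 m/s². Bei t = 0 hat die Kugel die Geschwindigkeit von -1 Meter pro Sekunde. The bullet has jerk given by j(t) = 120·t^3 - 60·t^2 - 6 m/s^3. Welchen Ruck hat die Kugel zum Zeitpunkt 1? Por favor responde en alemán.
Mit j(t) = 120·t^3 - 60·t^2 - 6 und Einsetzen von t = 1, finden wir j = 54.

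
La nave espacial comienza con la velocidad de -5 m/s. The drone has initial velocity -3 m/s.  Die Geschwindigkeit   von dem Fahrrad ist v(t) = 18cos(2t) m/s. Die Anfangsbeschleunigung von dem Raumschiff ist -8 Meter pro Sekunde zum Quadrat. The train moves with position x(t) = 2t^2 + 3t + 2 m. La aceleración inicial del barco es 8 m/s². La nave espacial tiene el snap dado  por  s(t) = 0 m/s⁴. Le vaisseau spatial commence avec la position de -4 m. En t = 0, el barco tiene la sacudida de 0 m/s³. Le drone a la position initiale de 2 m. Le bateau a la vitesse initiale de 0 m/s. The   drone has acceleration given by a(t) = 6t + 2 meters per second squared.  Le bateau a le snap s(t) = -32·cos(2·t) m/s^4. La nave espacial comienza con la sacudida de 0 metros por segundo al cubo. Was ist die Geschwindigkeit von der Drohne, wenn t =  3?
Um dies zu lösen, müssen wir 1 Stammfunktion unserer Gleichung für die Beschleunigung a(t) = 6·t + 2 finden. Durch Integration von der Beschleunigung und Verwendung der Anfangsbedingung v(0) = -3, erhalten wir v(t) = 3·t^2 + 2·t - 3. Wir haben die Geschwindigkeit v(t) = 3·t^2 + 2·t - 3. Durch Einsetzen von t = 3: v(3) = 30.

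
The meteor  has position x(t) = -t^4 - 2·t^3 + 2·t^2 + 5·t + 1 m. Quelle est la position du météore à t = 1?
De l'équation de la position x(t) = -t^4 - 2·t^3 + 2·t^2 + 5·t + 1, nous substituons t = 1 pour obtenir x = 5.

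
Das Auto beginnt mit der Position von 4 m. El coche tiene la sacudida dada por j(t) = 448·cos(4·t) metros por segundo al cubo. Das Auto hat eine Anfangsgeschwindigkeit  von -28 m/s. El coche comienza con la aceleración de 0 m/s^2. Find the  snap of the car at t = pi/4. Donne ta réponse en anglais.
We must differentiate our jerk equation j(t) = 448·cos(4·t) 1 time. Taking d/dt of j(t), we find s(t) = -1792·sin(4·t). Using s(t) = -1792·sin(4·t) and substituting t = pi/4, we find s = 0.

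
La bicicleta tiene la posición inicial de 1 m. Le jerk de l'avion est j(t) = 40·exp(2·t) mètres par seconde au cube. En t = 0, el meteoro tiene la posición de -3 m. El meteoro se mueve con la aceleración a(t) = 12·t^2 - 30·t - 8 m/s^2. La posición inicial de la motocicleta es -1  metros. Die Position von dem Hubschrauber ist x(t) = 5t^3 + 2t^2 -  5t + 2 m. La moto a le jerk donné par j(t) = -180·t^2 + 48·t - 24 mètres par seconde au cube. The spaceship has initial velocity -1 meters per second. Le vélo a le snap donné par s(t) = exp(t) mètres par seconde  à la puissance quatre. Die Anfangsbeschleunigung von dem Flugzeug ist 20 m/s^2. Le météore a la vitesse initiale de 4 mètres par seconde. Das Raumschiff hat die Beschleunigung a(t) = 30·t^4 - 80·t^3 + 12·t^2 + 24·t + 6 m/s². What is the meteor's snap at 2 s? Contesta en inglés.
We must differentiate our acceleration equation a(t) = 12·t^2 - 30·t - 8 2 times. Taking d/dt of a(t), we find j(t) = 24·t - 30. Taking d/dt of j(t), we find s(t) = 24. From the given snap equation s(t) = 24, we substitute t = 2 to get s = 24.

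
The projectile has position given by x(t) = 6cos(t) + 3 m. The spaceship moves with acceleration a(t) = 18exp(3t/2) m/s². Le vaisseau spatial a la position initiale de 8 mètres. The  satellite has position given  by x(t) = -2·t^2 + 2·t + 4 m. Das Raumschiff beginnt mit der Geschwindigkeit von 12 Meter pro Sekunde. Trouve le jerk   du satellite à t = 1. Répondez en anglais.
Starting from position x(t) = -2·t^2 + 2·t + 4, we take 3 derivatives. Taking d/dt of x(t), we find v(t) = 2 - 4·t. Taking d/dt of v(t), we find a(t) = -4. Differentiating acceleration, we get jerk: j(t) = 0. We have jerk j(t) = 0. Substituting t = 1: j(1) = 0.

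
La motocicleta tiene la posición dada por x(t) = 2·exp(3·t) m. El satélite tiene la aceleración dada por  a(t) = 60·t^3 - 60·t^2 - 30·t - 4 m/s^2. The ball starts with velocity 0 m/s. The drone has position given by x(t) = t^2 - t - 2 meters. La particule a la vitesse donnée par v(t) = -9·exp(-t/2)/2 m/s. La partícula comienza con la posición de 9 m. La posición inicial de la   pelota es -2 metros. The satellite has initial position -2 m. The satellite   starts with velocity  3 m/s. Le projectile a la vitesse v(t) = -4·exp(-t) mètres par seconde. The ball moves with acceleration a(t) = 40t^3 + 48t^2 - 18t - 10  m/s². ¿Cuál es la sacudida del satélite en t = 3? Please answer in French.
Pour résoudre ceci, nous devons prendre 1 dérivée de notre équation de l'accélération a(t) = 60·t^3 - 60·t^2 - 30·t - 4. En prenant d/dt de a(t), nous trouvons j(t) = 180·t^2 - 120·t - 30. De l'équation du jerk j(t) = 180·t^2 - 120·t - 30, nous substituons t = 3 pour obtenir j = 1230.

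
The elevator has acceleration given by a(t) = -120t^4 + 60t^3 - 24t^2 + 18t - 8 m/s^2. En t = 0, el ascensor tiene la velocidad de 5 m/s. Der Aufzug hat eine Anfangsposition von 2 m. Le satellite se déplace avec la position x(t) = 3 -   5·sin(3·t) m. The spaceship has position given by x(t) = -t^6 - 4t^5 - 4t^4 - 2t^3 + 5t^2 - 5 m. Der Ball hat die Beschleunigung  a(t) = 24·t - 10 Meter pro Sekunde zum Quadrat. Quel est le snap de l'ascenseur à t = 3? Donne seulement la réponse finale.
s(3) = -11928.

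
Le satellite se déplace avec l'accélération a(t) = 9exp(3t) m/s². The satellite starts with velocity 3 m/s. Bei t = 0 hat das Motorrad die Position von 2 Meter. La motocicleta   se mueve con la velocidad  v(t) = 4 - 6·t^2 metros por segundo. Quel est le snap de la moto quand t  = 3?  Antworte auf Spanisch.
Debemos derivar nuestra ecuación de la velocidad v(t) = 4 - 6·t^2 3 veces. La derivada de la velocidad da la aceleración: a(t) = -12·t. Derivando la aceleración, obtenemos la sacudida: j(t) = -12. Derivando la sacudida, obtenemos el snap: s(t) = 0. Tenemos el snap s(t) = 0. Sustituyendo t = 3: s(3) = 0.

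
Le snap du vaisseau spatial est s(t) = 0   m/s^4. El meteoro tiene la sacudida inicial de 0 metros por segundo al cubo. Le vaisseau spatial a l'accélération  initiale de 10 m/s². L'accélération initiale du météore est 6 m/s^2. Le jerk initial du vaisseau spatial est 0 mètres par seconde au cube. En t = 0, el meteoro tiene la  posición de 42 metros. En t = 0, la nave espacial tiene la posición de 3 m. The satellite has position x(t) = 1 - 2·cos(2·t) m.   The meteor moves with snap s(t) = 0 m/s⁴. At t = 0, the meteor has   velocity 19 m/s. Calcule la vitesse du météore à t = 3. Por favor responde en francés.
Nous devons trouver l'intégrale de notre équation du snap s(t) = 0 3 fois. En prenant ∫s(t)dt et en appliquant j(0) = 0, nous trouvons j(t) = 0. En prenant ∫j(t)dt et en appliquant a(0) = 6, nous trouvons a(t) = 6. En intégrant l'accélération et en utilisant la condition initiale v(0) = 19, nous obtenons v(t) = 6·t + 19. Nous avons la vitesse v(t) = 6·t + 19. En substituant t = 3: v(3) = 37.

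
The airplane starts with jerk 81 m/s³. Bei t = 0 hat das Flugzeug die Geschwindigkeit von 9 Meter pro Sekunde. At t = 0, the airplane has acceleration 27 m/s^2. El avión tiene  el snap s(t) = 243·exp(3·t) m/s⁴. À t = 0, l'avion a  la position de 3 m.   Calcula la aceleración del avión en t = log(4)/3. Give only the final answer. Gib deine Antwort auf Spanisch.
a(log(4)/3) = 108.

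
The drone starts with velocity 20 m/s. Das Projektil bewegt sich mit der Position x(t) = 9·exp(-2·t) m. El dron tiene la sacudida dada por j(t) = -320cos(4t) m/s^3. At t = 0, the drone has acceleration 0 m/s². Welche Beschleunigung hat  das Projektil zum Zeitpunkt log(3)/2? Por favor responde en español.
Debemos derivar nuestra ecuación de la posición x(t) = 9·exp(-2·t) 2 veces. La derivada de la posición da la velocidad: v(t) = -18·exp(-2·t). La derivada de la velocidad da la aceleración: a(t) = 36·exp(-2·t). Tenemos la aceleración a(t) = 36·exp(-2·t). Sustituyendo t = log(3)/2: a(log(3)/2) = 12.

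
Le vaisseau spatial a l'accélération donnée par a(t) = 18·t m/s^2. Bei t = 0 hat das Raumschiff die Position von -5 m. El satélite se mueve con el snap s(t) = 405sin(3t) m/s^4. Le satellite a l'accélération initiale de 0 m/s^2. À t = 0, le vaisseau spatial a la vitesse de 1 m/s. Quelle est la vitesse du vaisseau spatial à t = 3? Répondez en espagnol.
Debemos encontrar la antiderivada de nuestra ecuación de la aceleración a(t) = 18·t 1 vez. Integrando la aceleración y usando la condición inicial v(0) = 1, obtenemos v(t) = 9·t^2 + 1. De la ecuación de la velocidad v(t) = 9·t^2 + 1, sustituimos t = 3 para obtener v = 82.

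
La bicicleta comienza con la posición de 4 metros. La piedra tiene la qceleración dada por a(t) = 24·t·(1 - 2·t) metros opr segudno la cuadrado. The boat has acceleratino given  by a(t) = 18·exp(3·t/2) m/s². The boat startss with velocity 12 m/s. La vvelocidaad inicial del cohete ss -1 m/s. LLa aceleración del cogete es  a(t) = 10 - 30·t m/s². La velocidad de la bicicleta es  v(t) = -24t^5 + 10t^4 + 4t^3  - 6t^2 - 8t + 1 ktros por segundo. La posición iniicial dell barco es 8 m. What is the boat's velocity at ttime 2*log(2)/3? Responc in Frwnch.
Nous devons trouver l'intégrale de notre équation de l'accélération a(t) = 18·exp(3·t/2) 1 fois. En intégrant l'accélération et en utilisant la condition initiale v(0) = 12, nous obtenons v(t) = 12·exp(3·t/2). Nous avons la vitesse v(t) = 12·exp(3·t/2). En substituant t = 2*log(2)/3: v(2*log(2)/3) = 24.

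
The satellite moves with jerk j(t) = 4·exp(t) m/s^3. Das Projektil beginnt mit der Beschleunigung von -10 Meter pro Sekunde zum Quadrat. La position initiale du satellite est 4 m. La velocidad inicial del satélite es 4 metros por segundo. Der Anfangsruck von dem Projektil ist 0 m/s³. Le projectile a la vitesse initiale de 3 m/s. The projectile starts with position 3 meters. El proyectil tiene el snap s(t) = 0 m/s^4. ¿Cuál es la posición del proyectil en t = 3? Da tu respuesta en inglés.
Starting from snap s(t) = 0, we take 4 integrals. The antiderivative of snap is jerk. Using j(0) = 0, we get j(t) = 0. Integrating jerk and using the initial condition a(0) = -10, we get a(t) = -10. Integrating acceleration and using the initial condition v(0) = 3, we get v(t) = 3 - 10·t. The integral of velocity is position. Using x(0) = 3, we get x(t) = -5·t^2 + 3·t + 3. We have position x(t) = -5·t^2 + 3·t + 3. Substituting t = 3: x(3) = -33.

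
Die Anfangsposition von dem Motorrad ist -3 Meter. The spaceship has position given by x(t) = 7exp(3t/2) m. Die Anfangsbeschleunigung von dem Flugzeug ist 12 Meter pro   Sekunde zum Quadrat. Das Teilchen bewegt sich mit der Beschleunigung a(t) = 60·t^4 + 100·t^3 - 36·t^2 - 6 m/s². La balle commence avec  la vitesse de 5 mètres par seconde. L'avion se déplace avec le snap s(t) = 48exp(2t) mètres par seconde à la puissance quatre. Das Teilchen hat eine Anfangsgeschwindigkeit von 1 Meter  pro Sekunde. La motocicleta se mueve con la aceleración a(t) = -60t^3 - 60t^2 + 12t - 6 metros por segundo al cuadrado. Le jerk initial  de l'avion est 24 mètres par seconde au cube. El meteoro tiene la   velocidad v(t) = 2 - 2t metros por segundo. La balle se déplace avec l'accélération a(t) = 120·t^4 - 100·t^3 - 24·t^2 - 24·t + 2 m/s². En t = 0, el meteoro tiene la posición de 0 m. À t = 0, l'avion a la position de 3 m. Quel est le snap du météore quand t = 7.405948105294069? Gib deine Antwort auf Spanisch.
Para resolver esto, necesitamos tomar 3 derivadas de nuestra ecuación de la velocidad v(t) = 2 - 2·t. Derivando la velocidad, obtenemos la aceleración: a(t) = -2. Tomando d/dt de a(t), encontramos j(t) = 0. La derivada de la sacudida da el snap: s(t) = 0. De la ecuación del snap s(t) = 0, sustituimos t = 7.405948105294069 para obtener s = 0.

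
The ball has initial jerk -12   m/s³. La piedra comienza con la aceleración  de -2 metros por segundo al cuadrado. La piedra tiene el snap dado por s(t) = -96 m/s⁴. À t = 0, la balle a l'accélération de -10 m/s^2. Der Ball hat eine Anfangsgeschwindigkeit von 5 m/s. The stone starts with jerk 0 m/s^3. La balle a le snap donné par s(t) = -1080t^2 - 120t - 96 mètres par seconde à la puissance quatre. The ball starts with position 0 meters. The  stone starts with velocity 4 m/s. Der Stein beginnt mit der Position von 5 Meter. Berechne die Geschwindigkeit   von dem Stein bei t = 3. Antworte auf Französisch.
En partant du snap s(t) = -96, nous prenons 3 intégrales. En prenant ∫s(t)dt et en appliquant j(0) = 0, nous trouvons j(t) = -96·t. En prenant ∫j(t)dt et en appliquant a(0) = -2, nous trouvons a(t) = -48·t^2 - 2. La primitive de l'accélération est la vitesse. En utilisant v(0) = 4, nous obtenons v(t) = -16·t^3 - 2·t + 4. Nous avons la vitesse v(t) = -16·t^3 - 2·t + 4. En substituant t = 3: v(3) = -434.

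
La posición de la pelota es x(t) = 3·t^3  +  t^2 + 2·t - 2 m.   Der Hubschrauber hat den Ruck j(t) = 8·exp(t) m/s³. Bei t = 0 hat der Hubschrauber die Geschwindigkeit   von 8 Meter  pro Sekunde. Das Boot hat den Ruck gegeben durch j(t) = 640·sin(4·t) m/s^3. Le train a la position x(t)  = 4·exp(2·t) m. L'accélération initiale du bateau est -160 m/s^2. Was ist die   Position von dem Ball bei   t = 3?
Mit x(t) = 3·t^3 + t^2 + 2·t - 2 und Einsetzen von t = 3, finden wir x = 94.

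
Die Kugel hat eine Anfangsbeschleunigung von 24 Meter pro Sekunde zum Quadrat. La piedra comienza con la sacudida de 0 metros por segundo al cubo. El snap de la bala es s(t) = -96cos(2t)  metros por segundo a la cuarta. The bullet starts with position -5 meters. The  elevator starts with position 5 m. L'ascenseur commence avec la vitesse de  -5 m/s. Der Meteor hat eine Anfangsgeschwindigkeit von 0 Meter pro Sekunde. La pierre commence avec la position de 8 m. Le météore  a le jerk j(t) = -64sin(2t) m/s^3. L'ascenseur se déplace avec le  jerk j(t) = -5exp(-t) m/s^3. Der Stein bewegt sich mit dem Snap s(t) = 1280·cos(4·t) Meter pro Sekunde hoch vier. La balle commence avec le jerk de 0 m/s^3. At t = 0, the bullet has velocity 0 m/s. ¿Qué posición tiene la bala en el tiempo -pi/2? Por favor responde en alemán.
Um dies zu lösen, müssen wir 4 Stammfunktionen unserer Gleichung für den Snap s(t) = -96·cos(2·t) finden. Das Integral von dem Snap ist der Ruck. Mit j(0) = 0 erhalten wir j(t) = -48·sin(2·t). Die Stammfunktion von dem Ruck, mit a(0) = 24, ergibt die Beschleunigung: a(t) = 24·cos(2·t). Durch Integration von der Beschleunigung und Verwendung der Anfangsbedingung v(0) = 0, erhalten wir v(t) = 12·sin(2·t). Die Stammfunktion von der Geschwindigkeit, mit x(0) = -5, ergibt die Position: x(t) = 1 - 6·cos(2·t). Aus der Gleichung für die Position x(t) = 1 - 6·cos(2·t), setzen wir t = -pi/2 ein und erhalten x = 7.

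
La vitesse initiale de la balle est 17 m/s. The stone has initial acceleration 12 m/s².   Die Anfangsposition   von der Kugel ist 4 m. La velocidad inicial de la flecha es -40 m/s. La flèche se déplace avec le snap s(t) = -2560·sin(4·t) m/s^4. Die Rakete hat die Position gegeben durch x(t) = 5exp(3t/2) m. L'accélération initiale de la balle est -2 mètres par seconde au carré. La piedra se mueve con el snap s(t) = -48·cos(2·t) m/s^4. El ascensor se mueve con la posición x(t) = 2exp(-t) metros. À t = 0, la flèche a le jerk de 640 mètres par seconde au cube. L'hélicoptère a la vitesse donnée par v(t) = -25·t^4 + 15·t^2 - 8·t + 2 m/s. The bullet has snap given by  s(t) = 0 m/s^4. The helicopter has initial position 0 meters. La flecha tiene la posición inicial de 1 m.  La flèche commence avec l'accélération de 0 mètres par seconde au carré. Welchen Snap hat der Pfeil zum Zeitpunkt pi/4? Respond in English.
We have snap s(t) = -2560·sin(4·t). Substituting t = pi/4: s(pi/4) = 0.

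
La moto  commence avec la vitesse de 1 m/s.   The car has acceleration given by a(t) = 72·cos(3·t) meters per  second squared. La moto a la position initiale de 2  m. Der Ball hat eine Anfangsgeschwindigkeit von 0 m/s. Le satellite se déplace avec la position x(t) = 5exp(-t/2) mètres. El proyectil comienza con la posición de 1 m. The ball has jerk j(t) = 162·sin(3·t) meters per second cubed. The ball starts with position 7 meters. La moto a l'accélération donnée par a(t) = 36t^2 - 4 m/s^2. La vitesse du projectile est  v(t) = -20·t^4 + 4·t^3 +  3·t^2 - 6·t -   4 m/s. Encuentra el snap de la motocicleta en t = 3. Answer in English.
We must differentiate our acceleration equation a(t) = 36·t^2 - 4 2 times. Taking d/dt of a(t), we find j(t) = 72·t. Differentiating jerk, we get snap: s(t) = 72. We have snap s(t) = 72. Substituting t = 3: s(3) = 72.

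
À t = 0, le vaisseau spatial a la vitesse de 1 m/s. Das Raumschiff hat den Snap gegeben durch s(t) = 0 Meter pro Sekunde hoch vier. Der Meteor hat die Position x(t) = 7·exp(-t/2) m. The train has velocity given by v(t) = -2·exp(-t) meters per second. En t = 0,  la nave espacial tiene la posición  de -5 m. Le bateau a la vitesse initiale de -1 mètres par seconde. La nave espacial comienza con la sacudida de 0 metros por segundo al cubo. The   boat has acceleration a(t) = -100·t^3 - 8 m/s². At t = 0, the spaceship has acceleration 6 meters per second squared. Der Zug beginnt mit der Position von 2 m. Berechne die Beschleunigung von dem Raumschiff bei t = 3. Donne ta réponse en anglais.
To solve this, we need to take 2 integrals of our snap equation s(t) = 0. Finding the antiderivative of s(t) and using j(0) = 0: j(t) = 0. Taking ∫j(t)dt and applying a(0) = 6, we find a(t) = 6. Using a(t) = 6 and substituting t = 3, we find a = 6.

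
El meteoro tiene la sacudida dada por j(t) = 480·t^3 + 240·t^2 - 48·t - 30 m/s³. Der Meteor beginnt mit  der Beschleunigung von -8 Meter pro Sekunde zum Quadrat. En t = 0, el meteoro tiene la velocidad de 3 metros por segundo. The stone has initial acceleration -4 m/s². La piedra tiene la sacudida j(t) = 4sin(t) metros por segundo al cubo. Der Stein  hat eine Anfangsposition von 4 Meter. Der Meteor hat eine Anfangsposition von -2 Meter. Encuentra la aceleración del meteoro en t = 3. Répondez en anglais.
Starting from jerk j(t) = 480·t^3 + 240·t^2 - 48·t - 30, we take 1 antiderivative. The antiderivative of jerk, with a(0) = -8, gives acceleration: a(t) = 120·t^4 + 80·t^3 - 24·t^2 - 30·t - 8. Using a(t) = 120·t^4 + 80·t^3 - 24·t^2 - 30·t - 8 and substituting t = 3, we find a = 11566.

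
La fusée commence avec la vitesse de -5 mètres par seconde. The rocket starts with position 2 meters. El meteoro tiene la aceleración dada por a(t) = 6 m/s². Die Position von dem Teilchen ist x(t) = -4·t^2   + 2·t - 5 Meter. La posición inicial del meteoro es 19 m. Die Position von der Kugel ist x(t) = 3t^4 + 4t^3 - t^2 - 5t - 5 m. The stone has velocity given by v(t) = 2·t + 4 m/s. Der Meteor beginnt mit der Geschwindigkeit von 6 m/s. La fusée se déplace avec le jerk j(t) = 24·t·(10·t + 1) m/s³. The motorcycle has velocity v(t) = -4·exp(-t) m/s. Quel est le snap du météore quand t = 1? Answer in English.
To solve this, we need to take 2 derivatives of our acceleration equation a(t) = 6. Differentiating acceleration, we get jerk: j(t) = 0. Differentiating jerk, we get snap: s(t) = 0. We have snap s(t) = 0. Substituting t = 1: s(1) = 0.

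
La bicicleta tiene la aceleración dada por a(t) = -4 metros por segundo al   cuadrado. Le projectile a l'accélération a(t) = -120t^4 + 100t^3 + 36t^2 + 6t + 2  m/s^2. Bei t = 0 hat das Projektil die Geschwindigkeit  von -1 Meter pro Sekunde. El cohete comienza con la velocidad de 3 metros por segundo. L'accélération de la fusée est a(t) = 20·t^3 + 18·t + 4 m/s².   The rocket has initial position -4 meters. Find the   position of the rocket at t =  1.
To find the answer, we compute 2 integrals of a(t) = 20·t^3 + 18·t + 4. The integral of acceleration is velocity. Using v(0) = 3, we get v(t) = 5·t^4 + 9·t^2 + 4·t + 3. Finding the integral of v(t) and using x(0) = -4: x(t) = t^5 + 3·t^3 + 2·t^2 + 3·t - 4. We have position x(t) = t^5 + 3·t^3 + 2·t^2 + 3·t - 4. Substituting t = 1: x(1) = 5.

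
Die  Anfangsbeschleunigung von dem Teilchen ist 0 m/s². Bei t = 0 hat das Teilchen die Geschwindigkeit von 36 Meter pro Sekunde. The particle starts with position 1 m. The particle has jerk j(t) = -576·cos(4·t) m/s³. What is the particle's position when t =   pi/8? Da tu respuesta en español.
Para resolver esto, necesitamos tomar 3 integrales de nuestra ecuación de la sacudida j(t) = -576·cos(4·t). La antiderivada de la sacudida, con a(0) = 0, da la aceleración: a(t) = -144·sin(4·t). La integral de la aceleración es la velocidad. Usando v(0) = 36, obtenemos v(t) = 36·cos(4·t). La integral de la velocidad es la posición. Usando x(0) = 1, obtenemos x(t) = 9·sin(4·t) + 1. Tenemos la posición x(t) = 9·sin(4·t) + 1. Sustituyendo t = pi/8: x(pi/8) = 10.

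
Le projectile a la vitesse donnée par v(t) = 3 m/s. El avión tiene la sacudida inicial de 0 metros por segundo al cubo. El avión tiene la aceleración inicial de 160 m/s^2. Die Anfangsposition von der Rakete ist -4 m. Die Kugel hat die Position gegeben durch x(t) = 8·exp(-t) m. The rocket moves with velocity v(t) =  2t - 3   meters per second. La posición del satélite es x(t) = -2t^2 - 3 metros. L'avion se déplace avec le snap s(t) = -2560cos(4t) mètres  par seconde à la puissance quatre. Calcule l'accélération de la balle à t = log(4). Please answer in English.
Starting from position x(t) = 8·exp(-t), we take 2 derivatives. Taking d/dt of x(t), we find v(t) = -8·exp(-t). Differentiating velocity, we get acceleration: a(t) = 8·exp(-t). From the given acceleration equation a(t) = 8·exp(-t), we substitute t = log(4) to get a = 2.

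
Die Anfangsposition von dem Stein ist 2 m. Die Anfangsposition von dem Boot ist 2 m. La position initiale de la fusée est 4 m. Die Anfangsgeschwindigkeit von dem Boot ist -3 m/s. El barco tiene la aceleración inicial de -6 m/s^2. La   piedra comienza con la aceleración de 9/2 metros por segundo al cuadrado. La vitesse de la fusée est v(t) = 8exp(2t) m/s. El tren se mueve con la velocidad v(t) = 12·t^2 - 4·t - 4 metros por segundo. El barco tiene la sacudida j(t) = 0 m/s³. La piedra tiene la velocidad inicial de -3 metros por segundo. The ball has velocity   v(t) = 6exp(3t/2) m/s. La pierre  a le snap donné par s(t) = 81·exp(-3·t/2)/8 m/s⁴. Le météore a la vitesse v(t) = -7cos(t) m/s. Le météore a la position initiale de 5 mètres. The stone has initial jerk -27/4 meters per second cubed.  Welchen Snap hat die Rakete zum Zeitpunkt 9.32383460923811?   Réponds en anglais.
To solve this, we need to take 3 derivatives of our velocity equation v(t) = 8·exp(2·t). Differentiating velocity, we get acceleration: a(t) = 16·exp(2·t). Differentiating acceleration, we get jerk: j(t) = 32·exp(2·t). Differentiating jerk, we get snap: s(t) = 64·exp(2·t). We have snap s(t) = 64·exp(2·t). Substituting t = 9.32383460923811: s(9.32383460923811) = 8030818595.27625.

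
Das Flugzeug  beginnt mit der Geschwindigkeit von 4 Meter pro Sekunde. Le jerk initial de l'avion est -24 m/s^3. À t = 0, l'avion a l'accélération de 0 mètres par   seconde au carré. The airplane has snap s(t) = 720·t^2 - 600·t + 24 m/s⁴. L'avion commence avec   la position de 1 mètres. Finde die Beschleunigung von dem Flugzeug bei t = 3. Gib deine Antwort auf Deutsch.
Wir müssen unsere Gleichung für den Snap s(t) = 720·t^2 - 600·t + 24 2-mal integrieren. Durch Integration von dem Snap und Verwendung der Anfangsbedingung j(0) = -24, erhalten wir j(t) = 240·t^3 - 300·t^2 + 24·t - 24. Durch Integration von dem Ruck und Verwendung der Anfangsbedingung a(0) = 0, erhalten wir a(t) = 4·t·(15·t^3 - 25·t^2 + 3·t - 6). Wir haben die Beschleunigung a(t) = 4·t·(15·t^3 - 25·t^2 + 3·t - 6). Durch Einsetzen von t = 3: a(3) = 2196.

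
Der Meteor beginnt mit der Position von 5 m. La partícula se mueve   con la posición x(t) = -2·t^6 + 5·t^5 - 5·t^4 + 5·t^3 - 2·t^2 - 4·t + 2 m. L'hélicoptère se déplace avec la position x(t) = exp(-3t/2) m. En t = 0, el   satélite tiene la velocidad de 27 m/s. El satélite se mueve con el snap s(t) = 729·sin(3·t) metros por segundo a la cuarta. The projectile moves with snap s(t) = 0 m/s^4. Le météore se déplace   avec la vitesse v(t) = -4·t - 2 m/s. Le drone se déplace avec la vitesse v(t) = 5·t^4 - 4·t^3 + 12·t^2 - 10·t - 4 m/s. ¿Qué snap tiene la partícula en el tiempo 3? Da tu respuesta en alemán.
Ausgehend von der Position x(t) = -2·t^6 + 5·t^5 - 5·t^4 + 5·t^3 - 2·t^2 - 4·t + 2, nehmen wir 4 Ableitungen. Die Ableitung von der Position ergibt die Geschwindigkeit: v(t) = -12·t^5 + 25·t^4 - 20·t^3 + 15·t^2 - 4·t - 4. Durch Ableiten von der Geschwindigkeit erhalten wir die Beschleunigung: a(t) = -60·t^4 + 100·t^3 - 60·t^2 + 30·t - 4. Die Ableitung von der Beschleunigung ergibt den Ruck: j(t) = -240·t^3 + 300·t^2 - 120·t + 30. Mit d/dt von j(t) finden wir s(t) = -720·t^2 + 600·t - 120. Aus der Gleichung für den Snap s(t) = -720·t^2 + 600·t - 120, setzen wir t = 3 ein und erhalten s = -4800.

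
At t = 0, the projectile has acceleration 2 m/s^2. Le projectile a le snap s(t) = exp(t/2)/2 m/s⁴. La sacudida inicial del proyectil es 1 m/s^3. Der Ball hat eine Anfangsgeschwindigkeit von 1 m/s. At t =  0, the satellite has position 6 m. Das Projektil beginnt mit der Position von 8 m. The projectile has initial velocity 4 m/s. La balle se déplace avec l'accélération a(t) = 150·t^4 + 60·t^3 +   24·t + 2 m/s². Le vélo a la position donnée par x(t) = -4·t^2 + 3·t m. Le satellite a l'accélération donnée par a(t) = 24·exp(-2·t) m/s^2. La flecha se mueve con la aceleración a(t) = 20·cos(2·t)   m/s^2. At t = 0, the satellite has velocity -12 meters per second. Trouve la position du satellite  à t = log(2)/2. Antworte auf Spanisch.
Debemos encontrar la antiderivada de nuestra ecuación de la aceleración a(t) = 24·exp(-2·t) 2 veces. Integrando la aceleración y usando la condición inicial v(0) = -12, obtenemos v(t) = -12·exp(-2·t). Integrando la velocidad y usando la condición inicial x(0) = 6, obtenemos x(t) = 6·exp(-2·t). Tenemos la posición x(t) = 6·exp(-2·t). Sustituyendo t = log(2)/2: x(log(2)/2) = 3.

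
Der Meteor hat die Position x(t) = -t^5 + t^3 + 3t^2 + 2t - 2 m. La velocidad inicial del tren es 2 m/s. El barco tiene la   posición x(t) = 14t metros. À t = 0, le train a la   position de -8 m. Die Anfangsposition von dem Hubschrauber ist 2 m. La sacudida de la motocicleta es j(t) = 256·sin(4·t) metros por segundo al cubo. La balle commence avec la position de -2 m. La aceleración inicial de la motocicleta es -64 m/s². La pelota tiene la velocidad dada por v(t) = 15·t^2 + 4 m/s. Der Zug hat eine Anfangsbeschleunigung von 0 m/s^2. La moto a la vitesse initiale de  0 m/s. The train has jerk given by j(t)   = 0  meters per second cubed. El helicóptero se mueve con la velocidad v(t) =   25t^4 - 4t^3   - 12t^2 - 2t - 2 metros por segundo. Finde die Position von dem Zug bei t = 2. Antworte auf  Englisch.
We need to integrate our jerk equation j(t) = 0 3 times. Taking ∫j(t)dt and applying a(0) = 0, we find a(t) = 0. Integrating acceleration and using the initial condition v(0) = 2, we get v(t) = 2. Taking ∫v(t)dt and applying x(0) = -8, we find x(t) = 2·t - 8. From the given position equation x(t) = 2·t - 8, we substitute t = 2 to get x = -4.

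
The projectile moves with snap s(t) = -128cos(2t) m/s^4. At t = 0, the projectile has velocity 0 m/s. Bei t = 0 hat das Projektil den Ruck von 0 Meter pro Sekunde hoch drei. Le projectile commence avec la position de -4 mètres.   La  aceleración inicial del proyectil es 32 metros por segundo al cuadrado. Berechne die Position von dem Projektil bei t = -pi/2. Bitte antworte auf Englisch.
We must find the integral of our snap equation s(t) = -128·cos(2·t) 4 times. Integrating snap and using the initial condition j(0) = 0, we get j(t) = -64·sin(2·t). Integrating jerk and using the initial condition a(0) = 32, we get a(t) = 32·cos(2·t). The antiderivative of acceleration, with v(0) = 0, gives velocity: v(t) = 16·sin(2·t). The integral of velocity is position. Using x(0) = -4, we get x(t) = 4 - 8·cos(2·t). From the given position equation x(t) = 4 - 8·cos(2·t), we substitute t = -pi/2 to get x = 12.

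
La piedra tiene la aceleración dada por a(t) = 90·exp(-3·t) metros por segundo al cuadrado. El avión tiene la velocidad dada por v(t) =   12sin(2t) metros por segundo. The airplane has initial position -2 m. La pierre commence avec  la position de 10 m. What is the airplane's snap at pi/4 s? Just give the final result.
The snap at t = pi/4 is s = 0.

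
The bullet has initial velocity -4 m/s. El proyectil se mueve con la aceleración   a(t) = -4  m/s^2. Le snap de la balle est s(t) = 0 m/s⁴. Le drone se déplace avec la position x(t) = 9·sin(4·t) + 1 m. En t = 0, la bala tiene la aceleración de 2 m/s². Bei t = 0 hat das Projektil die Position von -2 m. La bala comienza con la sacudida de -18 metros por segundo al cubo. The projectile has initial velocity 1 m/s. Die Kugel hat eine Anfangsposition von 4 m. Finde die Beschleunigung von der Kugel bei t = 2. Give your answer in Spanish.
Partiendo del snap s(t) = 0, tomamos 2 antiderivadas. Tomando ∫s(t)dt y aplicando j(0) = -18, encontramos j(t) = -18. Tomando ∫j(t)dt y aplicando a(0) = 2, encontramos a(t) = 2 - 18·t. Tenemos la aceleración a(t) = 2 - 18·t. Sustituyendo t = 2: a(2) = -34.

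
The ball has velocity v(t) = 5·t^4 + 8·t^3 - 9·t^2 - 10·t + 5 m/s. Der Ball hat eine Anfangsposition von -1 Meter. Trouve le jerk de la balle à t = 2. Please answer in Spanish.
Debemos derivar nuestra ecuación de la velocidad v(t) = 5·t^4 + 8·t^3 - 9·t^2 - 10·t + 5 2 veces. Tomando d/dt de v(t), encontramos a(t) = 20·t^3 + 24·t^2 - 18·t - 10. Tomando d/dt de a(t), encontramos j(t) = 60·t^2 + 48·t - 18. Tenemos la sacudida j(t) = 60·t^2 + 48·t - 18. Sustituyendo t = 2: j(2) = 318.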